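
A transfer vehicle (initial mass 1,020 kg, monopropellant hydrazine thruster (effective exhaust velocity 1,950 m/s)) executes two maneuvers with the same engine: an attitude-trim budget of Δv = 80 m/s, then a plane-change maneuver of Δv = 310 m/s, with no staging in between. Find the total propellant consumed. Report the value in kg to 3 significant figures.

After the first burn: m = 1020 × exp(−80/1950.0) = 1020 × 0.95980 = 978.996 kg.
After the second burn: m = 978.996 × exp(−310/1950.0) = 978.996 × 0.85302 = 835.103 kg.
Total propellant = m₀ − m_final = 1020 − 835.103 = 184.897 kg.

total propellant consumed ≈ 185 kg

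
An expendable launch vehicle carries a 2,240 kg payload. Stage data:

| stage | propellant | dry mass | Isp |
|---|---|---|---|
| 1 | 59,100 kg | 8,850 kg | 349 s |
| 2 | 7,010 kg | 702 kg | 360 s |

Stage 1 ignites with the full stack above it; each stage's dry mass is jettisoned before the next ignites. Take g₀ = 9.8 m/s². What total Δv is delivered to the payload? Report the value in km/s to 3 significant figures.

Ignition mass of stage 1 = 59,100+8,850 + 7,010+702 + 2,240 = 77,902 kg.
Stage 1: m₀ = 77,902 kg, m_f = 77,902 − 59,100 = 18,802 kg; Δv = 349×9.8×ln(4.143) = 3420.2×1.4215 ≈ 4862 m/s.
Stage 2: m₀ = 9,952 kg, m_f = 9,952 − 7,010 = 2,942 kg; Δv = 360×9.8×ln(3.383) = 3528.0×1.2187 ≈ 4300 m/s.
Total Δv = 4862 + 4300 = 9162 m/s.

Δv ≈ 9.16 km/s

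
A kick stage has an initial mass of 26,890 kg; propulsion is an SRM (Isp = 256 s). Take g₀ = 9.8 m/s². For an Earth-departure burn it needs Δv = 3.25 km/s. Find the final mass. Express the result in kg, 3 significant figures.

final mass ≈ 7360 kg

v_e = Isp · g₀ = 256 × 9.8 = 2508.8 m/s.
m₀/m_f = exp(Δv / v_e) = exp(3250 / 2508.8) = exp(1.2954) = 3.6526.
m_f = m₀ / 3.6526 = 26,890 / 3.6526 = 7,361.88 kg.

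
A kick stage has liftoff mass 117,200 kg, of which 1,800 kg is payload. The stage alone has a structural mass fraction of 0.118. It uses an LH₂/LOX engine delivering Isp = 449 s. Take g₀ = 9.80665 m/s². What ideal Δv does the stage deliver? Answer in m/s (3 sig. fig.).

Δv ≈ 8930 m/s

Stage wet mass = m₀ − payload = 117,200 − 1,800 = 115,400 kg.
Stage dry mass = ε × stage wet mass = 0.118 × 115,400 = 13,617.2 kg.
Burnout mass m_f = stage dry + payload = 13,617.2 + 1,800 = 15,417.2 kg.
v_e = Isp · g₀ = 449 × 9.80665 = 4403.2 m/s.
From the ideal rocket equation, Δv = v_e · ln(117,200/15,417.2) = 4403.2 × ln(7.602) = 4403.2 × 2.0284 ≈ 8931 m/s.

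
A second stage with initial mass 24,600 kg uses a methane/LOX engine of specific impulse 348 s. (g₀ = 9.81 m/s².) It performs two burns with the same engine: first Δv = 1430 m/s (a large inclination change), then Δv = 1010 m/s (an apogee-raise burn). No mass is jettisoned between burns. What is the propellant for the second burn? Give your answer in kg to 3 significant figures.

v_e = Isp · g₀ = 348 × 9.81 = 3413.9 m/s.
After the first burn: m = 24600 × exp(−1430/3413.9) = 24600 × 0.65778 = 16,181.4 kg.
After the second burn: m = 16,181.4 × exp(−1010/3413.9) = 16,181.4 × 0.74390 = 12,037.3 kg.
Second-burn propellant = 16,181.4 − 12,037.3 = 4,144.1 kg.

propellant for the second burn ≈ 4140 kg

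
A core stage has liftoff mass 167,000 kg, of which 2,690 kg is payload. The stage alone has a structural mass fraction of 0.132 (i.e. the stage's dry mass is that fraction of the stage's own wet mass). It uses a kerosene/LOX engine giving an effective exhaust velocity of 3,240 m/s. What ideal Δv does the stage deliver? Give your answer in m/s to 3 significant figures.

Δv ≈ 6230 m/s

Stage wet mass = m₀ − payload = 167,000 − 2,690 = 164,310 kg.
Stage dry mass = ε × stage wet mass = 0.132 × 164,310 = 21,688.9 kg.
Burnout mass m_f = stage dry + payload = 21,688.9 + 2,690 = 24,378.9 kg.
Using Δv = v_e ln(m₀/m_f): Δv = v_e · ln(167,000/24,378.9) = 3240.0 × ln(6.85) = 3240.0 × 1.9243 ≈ 6235 m/s.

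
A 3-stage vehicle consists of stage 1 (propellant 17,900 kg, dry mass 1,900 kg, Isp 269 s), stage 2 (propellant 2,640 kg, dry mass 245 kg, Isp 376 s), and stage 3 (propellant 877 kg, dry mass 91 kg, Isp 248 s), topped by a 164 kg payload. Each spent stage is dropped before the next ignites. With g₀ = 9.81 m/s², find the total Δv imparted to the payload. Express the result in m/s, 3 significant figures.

Δv ≈ 11300 m/s

Ignition mass of stage 1 = 17,900+1,900 + 2,640+245 + 877+91 + 164 = 23,817 kg.
Stage 1: m₀ = 23,817 kg, m_f = 23,817 − 17,900 = 5,917 kg; Δv = 269×9.81×ln(4.025) = 2638.9×1.3926 ≈ 3675 m/s.
Stage 2: m₀ = 4,017 kg, m_f = 4,017 − 2,640 = 1,377 kg; Δv = 376×9.81×ln(2.917) = 3688.6×1.0706 ≈ 3949 m/s.
Stage 3: m₀ = 1,132 kg, m_f = 1,132 − 877 = 255 kg; Δv = 248×9.81×ln(4.439) = 2432.9×1.4905 ≈ 3626 m/s.
Total Δv = 3675 + 3949 + 3626 = 11250 m/s.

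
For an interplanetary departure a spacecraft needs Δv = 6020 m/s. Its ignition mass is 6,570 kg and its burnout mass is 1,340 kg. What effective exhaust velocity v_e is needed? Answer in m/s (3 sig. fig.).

ln(m₀/m_f) = ln(6570/1340) = ln(4.903) = 1.5898.
By the Tsiolkovsky rocket equation, v_e = Δv / ln(m₀/m_f) = 6020 / 1.5898 = 3786.5 m/s.

v_e ≈ 3790 m/s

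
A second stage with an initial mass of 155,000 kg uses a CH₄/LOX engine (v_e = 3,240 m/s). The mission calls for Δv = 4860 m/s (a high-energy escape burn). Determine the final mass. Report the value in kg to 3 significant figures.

final mass ≈ 34600 kg

By the Tsiolkovsky rocket equation, m₀/m_f = exp(Δv / v_e) = exp(4860 / 3240.0) = exp(1.5000) = 4.4817.
m_f = m₀ / 4.4817 = 155,000 / 4.4817 = 34,585.1 kg.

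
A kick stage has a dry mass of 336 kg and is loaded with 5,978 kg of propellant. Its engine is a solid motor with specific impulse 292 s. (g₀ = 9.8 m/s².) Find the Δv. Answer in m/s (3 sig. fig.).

v_e = Isp · g₀ = 292 × 9.8 = 2861.6 m/s.
m₀ = m_dry + m_prop = 336 + 5,978 = 6,314 kg.
Rocket equation: Δv = v_e · ln(m₀/m_f) = 2861.6 × ln(18.79) = 2861.6 × 2.9334 ≈ 8394.3 m/s.

Δv ≈ 8390 m/s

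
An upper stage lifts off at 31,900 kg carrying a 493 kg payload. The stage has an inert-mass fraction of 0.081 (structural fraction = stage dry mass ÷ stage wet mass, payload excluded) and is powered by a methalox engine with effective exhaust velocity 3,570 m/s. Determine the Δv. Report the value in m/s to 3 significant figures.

Δv ≈ 8400 m/s

Stage wet mass = m₀ − payload = 31,900 − 493 = 31,407 kg.
Stage dry mass = ε × stage wet mass = 0.081 × 31,407 = 2,543.97 kg.
Burnout mass m_f = stage dry + payload = 2,543.97 + 493 = 3,036.97 kg.
From the ideal rocket equation, Δv = v_e · ln(31,900/3,036.97) = 3570.0 × ln(10.5) = 3570.0 × 2.3517 ≈ 8396 m/s.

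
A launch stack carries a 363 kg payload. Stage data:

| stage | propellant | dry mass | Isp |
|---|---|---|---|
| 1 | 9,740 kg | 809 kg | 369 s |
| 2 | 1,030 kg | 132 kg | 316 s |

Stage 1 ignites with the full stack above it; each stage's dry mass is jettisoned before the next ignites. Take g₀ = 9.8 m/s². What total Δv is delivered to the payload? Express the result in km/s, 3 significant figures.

Ignition mass of stage 1 = 9,740+809 + 1,030+132 + 363 = 12,074 kg.
Stage 1: m₀ = 12,074 kg, m_f = 12,074 − 9,740 = 2,334 kg; Δv = 369×9.8×ln(5.173) = 3616.2×1.6435 ≈ 5943 m/s.
Stage 2: m₀ = 1,525 kg, m_f = 1,525 − 1,030 = 495 kg; Δv = 316×9.8×ln(3.081) = 3096.8×1.1252 ≈ 3484 m/s.
Total Δv = 5943 + 3484 = 9427 m/s.

Δv ≈ 9.43 km/s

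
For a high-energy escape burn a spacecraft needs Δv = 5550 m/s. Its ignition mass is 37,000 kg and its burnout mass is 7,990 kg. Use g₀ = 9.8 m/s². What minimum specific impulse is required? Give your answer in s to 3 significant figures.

Isp ≈ 369 s

ln(m₀/m_f) = ln(37000/7990) = ln(4.631) = 1.5327.
By the Tsiolkovsky rocket equation, v_e = Δv / ln(m₀/m_f) = 5550 / 1.5327 = 3621.0 m/s.
Isp = v_e / g₀ = 3621.0 / 9.8 = 369.5 s.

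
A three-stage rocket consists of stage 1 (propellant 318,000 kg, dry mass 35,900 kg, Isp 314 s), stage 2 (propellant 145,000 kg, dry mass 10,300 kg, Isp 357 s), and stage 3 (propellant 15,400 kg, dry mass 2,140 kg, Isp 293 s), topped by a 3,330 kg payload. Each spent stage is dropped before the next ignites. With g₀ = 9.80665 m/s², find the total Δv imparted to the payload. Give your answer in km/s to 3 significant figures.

Δv ≈ 12.7 km/s

Ignition mass of stage 1 = 318,000+35,900 + 145,000+10,300 + 15,400+2,140 + 3,330 = 530,070 kg.
Stage 1: m₀ = 530,070 kg, m_f = 530,070 − 318,000 = 212,070 kg; Δv = 314×9.80665×ln(2.5) = 3079.3×0.9161 ≈ 2821 m/s.
Stage 2: m₀ = 176,170 kg, m_f = 176,170 − 145,000 = 31,170 kg; Δv = 357×9.80665×ln(5.652) = 3501.0×1.7320 ≈ 6064 m/s.
Stage 3: m₀ = 20,870 kg, m_f = 20,870 − 15,400 = 5,470 kg; Δv = 293×9.80665×ln(3.815) = 2873.3×1.3390 ≈ 3848 m/s.
Total Δv = 2821 + 6064 + 3848 = 12733 m/s.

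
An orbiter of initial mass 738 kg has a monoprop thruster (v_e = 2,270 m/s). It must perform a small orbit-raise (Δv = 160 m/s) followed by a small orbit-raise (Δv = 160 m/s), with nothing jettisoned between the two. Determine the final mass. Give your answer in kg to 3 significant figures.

final mass ≈ 641 kg

After the first burn: m = 738 × exp(−160/2270.0) = 738 × 0.93194 = 687.772 kg.
After the second burn: m = 687.772 × exp(−160/2270.0) = 687.772 × 0.93194 = 640.962 kg.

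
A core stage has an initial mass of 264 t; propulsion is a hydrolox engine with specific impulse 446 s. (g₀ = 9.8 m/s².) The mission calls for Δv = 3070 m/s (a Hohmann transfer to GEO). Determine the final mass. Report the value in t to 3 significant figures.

final mass ≈ 131 t

v_e = Isp · g₀ = 446 × 9.8 = 4370.8 m/s.
m₀/m_f = exp(Δv / v_e) = exp(3070 / 4370.8) = exp(0.7024) = 2.0186.
m_f = m₀ / 2.0186 = 264 / 2.0186 = 130.784 t.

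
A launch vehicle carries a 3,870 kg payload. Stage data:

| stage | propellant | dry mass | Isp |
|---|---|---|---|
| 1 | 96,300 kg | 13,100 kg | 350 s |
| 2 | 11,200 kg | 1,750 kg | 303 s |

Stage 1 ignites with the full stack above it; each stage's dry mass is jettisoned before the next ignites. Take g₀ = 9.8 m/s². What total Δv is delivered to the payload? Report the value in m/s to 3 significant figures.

Ignition mass of stage 1 = 96,300+13,100 + 11,200+1,750 + 3,870 = 126,220 kg.
Stage 1: m₀ = 126,220 kg, m_f = 126,220 − 96,300 = 29,920 kg; Δv = 350×9.8×ln(4.219) = 3430.0×1.4395 ≈ 4937 m/s.
Stage 2: m₀ = 16,820 kg, m_f = 16,820 − 11,200 = 5,620 kg; Δv = 303×9.8×ln(2.993) = 2969.4×1.0962 ≈ 3255 m/s.
Total Δv = 4937 + 3255 = 8192 m/s.

Δv ≈ 8190 m/s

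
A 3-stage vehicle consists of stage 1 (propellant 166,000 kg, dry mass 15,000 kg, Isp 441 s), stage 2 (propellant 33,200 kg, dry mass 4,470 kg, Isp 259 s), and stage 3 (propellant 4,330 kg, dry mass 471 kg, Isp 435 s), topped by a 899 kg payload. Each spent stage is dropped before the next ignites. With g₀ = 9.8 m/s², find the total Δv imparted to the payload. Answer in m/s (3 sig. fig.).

Δv ≈ 15600 m/s

Ignition mass of stage 1 = 166,000+15,000 + 33,200+4,470 + 4,330+471 + 899 = 224,370 kg.
Stage 1: m₀ = 224,370 kg, m_f = 224,370 − 166,000 = 58,370 kg; Δv = 441×9.8×ln(3.844) = 4321.8×1.3465 ≈ 5819 m/s.
Stage 2: m₀ = 43,370 kg, m_f = 43,370 − 33,200 = 10,170 kg; Δv = 259×9.8×ln(4.265) = 2538.2×1.4503 ≈ 3681 m/s.
Stage 3: m₀ = 5,700 kg, m_f = 5,700 − 4,330 = 1,370 kg; Δv = 435×9.8×ln(4.161) = 4263.0×1.4257 ≈ 6078 m/s.
Total Δv = 5819 + 3681 + 6078 = 15578 m/s.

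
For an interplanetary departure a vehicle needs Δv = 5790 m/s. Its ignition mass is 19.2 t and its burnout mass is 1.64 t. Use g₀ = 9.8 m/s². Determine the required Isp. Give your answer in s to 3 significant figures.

ln(m₀/m_f) = ln(19200/1640) = ln(11.71) = 2.4602.
v_e = Δv / ln(m₀/m_f) = 5790 / 2.4602 = 2353.5 m/s.
Isp = v_e / g₀ = 2353.5 / 9.8 = 240.1 s.

Isp ≈ 240 s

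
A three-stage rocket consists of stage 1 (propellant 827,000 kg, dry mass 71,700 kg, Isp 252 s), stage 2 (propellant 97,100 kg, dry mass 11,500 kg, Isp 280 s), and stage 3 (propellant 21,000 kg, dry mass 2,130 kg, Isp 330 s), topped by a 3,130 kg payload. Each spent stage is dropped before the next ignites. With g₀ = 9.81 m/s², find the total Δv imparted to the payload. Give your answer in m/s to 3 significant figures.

Δv ≈ 12700 m/s

Ignition mass of stage 1 = 827,000+71,700 + 97,100+11,500 + 21,000+2,130 + 3,130 = 1,033,560 kg.
Stage 1: m₀ = 1,033,560 kg, m_f = 1,033,560 − 827,000 = 206,560 kg; Δv = 252×9.81×ln(5.004) = 2472.1×1.6102 ≈ 3981 m/s.
Stage 2: m₀ = 134,860 kg, m_f = 134,860 − 97,100 = 37,760 kg; Δv = 280×9.81×ln(3.572) = 2746.8×1.2730 ≈ 3497 m/s.
Stage 3: m₀ = 26,260 kg, m_f = 26,260 − 21,000 = 5,260 kg; Δv = 330×9.81×ln(4.992) = 3237.3×1.6079 ≈ 5205 m/s.
Total Δv = 3981 + 3497 + 5205 = 12683 m/s.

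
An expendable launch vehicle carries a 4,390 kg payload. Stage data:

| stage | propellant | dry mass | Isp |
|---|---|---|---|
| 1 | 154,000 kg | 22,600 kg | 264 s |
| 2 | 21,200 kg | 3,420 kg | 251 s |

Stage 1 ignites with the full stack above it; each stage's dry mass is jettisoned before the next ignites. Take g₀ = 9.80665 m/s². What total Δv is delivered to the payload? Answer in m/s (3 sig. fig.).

Ignition mass of stage 1 = 154,000+22,600 + 21,200+3,420 + 4,390 = 205,610 kg.
Stage 1: m₀ = 205,610 kg, m_f = 205,610 − 154,000 = 51,610 kg; Δv = 264×9.80665×ln(3.984) = 2589.0×1.3823 ≈ 3579 m/s.
Stage 2: m₀ = 29,010 kg, m_f = 29,010 − 21,200 = 7,810 kg; Δv = 251×9.80665×ln(3.714) = 2461.5×1.3122 ≈ 3230 m/s.
Total Δv = 3579 + 3230 = 6809 m/s.

Δv ≈ 6810 m/s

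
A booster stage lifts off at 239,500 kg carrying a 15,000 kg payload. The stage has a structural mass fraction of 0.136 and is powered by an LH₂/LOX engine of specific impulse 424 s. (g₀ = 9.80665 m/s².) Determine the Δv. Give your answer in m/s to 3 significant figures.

Δv ≈ 6900 m/s

Stage wet mass = m₀ − payload = 239,500 − 15,000 = 224,500 kg.
Stage dry mass = ε × stage wet mass = 0.136 × 224,500 = 30,532 kg.
Burnout mass m_f = stage dry + payload = 30,532 + 15,000 = 45,532 kg.
v_e = Isp · g₀ = 424 × 9.80665 = 4158.0 m/s.
Δv = v_e · ln(239,500/45,532) = 4158.0 × ln(5.26) = 4158.0 × 1.6601 ≈ 6903 m/s.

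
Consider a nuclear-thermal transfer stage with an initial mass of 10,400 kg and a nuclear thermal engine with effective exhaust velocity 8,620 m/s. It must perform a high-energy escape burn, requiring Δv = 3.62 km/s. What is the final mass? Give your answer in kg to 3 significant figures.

m₀/m_f = exp(Δv / v_e) = exp(3620 / 8620.0) = exp(0.4200) = 1.5219.
m_f = m₀ / 1.5219 = 10,400 / 1.5219 = 6,833.56 kg.

final mass ≈ 6830 kg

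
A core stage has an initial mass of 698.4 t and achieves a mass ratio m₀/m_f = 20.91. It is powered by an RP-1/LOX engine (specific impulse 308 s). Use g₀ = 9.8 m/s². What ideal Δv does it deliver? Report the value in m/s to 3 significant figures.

v_e = Isp · g₀ = 308 × 9.8 = 3018.4 m/s.
Rocket equation: Δv = v_e · ln(20.91) = 3018.4 × 3.0402 ≈ 9176.6 m/s.

Δv ≈ 9180 m/s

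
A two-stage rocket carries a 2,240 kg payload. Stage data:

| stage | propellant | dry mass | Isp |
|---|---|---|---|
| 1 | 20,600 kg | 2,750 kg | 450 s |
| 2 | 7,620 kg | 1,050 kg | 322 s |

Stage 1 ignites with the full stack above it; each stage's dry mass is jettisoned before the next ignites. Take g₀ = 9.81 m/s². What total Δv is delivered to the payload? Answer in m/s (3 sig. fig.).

Δv ≈ 7850 m/s

Ignition mass of stage 1 = 20,600+2,750 + 7,620+1,050 + 2,240 = 34,260 kg.
Stage 1: m₀ = 34,260 kg, m_f = 34,260 − 20,600 = 13,660 kg; Δv = 450×9.81×ln(2.508) = 4414.5×0.9195 ≈ 4059 m/s.
Stage 2: m₀ = 10,910 kg, m_f = 10,910 − 7,620 = 3,290 kg; Δv = 322×9.81×ln(3.316) = 3158.8×1.1988 ≈ 3787 m/s.
Total Δv = 4059 + 3787 = 7846 m/s.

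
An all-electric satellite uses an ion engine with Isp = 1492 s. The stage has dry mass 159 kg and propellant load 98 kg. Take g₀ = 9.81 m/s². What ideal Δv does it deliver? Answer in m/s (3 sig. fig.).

v_e = Isp · g₀ = 1492 × 9.81 = 14636.5 m/s.
m₀ = m_dry + m_prop = 159 + 98 = 257 kg.
From the ideal rocket equation, Δv = v_e · ln(m₀/m_f) = 14636.5 × ln(1.616) = 14636.5 × 0.4802 ≈ 7028.0 m/s.

Δv ≈ 7030 m/s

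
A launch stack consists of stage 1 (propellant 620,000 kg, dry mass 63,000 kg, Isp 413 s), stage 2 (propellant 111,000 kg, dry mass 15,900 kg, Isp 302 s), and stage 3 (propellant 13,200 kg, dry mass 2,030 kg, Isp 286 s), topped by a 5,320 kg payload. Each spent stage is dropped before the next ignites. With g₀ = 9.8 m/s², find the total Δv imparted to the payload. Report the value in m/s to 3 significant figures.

Δv ≈ 12600 m/s

Ignition mass of stage 1 = 620,000+63,000 + 111,000+15,900 + 13,200+2,030 + 5,320 = 830,450 kg.
Stage 1: m₀ = 830,450 kg, m_f = 830,450 − 620,000 = 210,450 kg; Δv = 413×9.8×ln(3.946) = 4047.4×1.3727 ≈ 5556 m/s.
Stage 2: m₀ = 147,450 kg, m_f = 147,450 − 111,000 = 36,450 kg; Δv = 302×9.8×ln(4.045) = 2959.6×1.3975 ≈ 4136 m/s.
Stage 3: m₀ = 20,550 kg, m_f = 20,550 − 13,200 = 7,350 kg; Δv = 286×9.8×ln(2.796) = 2802.8×1.0282 ≈ 2882 m/s.
Total Δv = 5556 + 4136 + 2882 = 12574 m/s.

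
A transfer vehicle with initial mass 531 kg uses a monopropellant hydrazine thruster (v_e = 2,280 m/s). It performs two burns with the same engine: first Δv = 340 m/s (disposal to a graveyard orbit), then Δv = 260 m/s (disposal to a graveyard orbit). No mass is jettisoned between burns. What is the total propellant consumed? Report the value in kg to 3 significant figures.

After the first burn: m = 531 × exp(−340/2280.0) = 531 × 0.86146 = 457.435 kg.
After the second burn: m = 457.435 × exp(−260/2280.0) = 457.435 × 0.89223 = 408.137 kg.
Total propellant = m₀ − m_final = 531 − 408.137 = 122.863 kg.

total propellant consumed ≈ 123 kg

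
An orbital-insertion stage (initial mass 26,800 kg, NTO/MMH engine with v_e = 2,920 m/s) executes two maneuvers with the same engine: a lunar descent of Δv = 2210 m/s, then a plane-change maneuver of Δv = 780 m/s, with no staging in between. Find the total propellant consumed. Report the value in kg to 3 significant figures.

total propellant consumed ≈ 17200 kg

After the first burn: m = 26800 × exp(−2210/2920.0) = 26800 × 0.46914 = 12,573 kg.
After the second burn: m = 12,573 × exp(−780/2920.0) = 12,573 × 0.76558 = 9,625.64 kg.
Total propellant = m₀ − m_final = 26800 − 9,625.64 = 17,174.36 kg.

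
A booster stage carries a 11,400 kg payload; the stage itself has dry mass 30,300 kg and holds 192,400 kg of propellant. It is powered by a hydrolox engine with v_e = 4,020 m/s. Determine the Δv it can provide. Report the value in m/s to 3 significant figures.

Δv ≈ 6940 m/s

m₀ = payload + dry + propellant = 11,400 + 30,300 + 192,400 = 234,100 kg.
m_f = payload + dry = 11,400 + 30,300 = 41,700 kg.
From the ideal rocket equation, Δv = v_e · ln(m₀/m_f) = 4020.0 × ln(5.614) = 4020.0 × 1.7252 ≈ 6935.5 m/s.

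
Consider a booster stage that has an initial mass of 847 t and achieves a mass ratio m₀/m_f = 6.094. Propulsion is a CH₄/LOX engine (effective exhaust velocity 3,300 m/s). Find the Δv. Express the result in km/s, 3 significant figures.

Δv ≈ 5.96 km/s

By the Tsiolkovsky rocket equation, Δv = v_e · ln(6.094) = 3300.0 × 1.8073 ≈ 5964.1 m/s.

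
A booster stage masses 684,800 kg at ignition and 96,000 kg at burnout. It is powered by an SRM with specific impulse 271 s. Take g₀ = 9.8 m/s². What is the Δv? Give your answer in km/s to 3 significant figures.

v_e = Isp · g₀ = 271 × 9.8 = 2655.8 m/s.
Δv = v_e · ln(m₀/m_f) = 2655.8 × ln(7.133) = 2655.8 × 1.9648 ≈ 5218.1 m/s.

Δv ≈ 5.22 km/s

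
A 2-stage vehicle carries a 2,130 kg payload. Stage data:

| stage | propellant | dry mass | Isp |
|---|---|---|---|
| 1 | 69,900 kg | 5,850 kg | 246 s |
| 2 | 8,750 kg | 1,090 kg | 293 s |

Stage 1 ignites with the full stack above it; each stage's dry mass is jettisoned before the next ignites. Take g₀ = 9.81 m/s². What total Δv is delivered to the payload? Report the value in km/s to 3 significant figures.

Ignition mass of stage 1 = 69,900+5,850 + 8,750+1,090 + 2,130 = 87,720 kg.
Stage 1: m₀ = 87,720 kg, m_f = 87,720 − 69,900 = 17,820 kg; Δv = 246×9.81×ln(4.923) = 2413.3×1.5938 ≈ 3846 m/s.
Stage 2: m₀ = 11,970 kg, m_f = 11,970 − 8,750 = 3,220 kg; Δv = 293×9.81×ln(3.717) = 2874.3×1.3130 ≈ 3774 m/s.
Total Δv = 3846 + 3774 = 7620 m/s.

Δv ≈ 7.62 km/s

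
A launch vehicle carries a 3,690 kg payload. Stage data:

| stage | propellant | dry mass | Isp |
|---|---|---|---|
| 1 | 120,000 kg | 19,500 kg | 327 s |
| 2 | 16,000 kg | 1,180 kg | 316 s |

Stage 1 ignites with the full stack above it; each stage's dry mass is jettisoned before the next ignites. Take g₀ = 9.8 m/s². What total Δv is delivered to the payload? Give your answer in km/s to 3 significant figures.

Ignition mass of stage 1 = 120,000+19,500 + 16,000+1,180 + 3,690 = 160,370 kg.
Stage 1: m₀ = 160,370 kg, m_f = 160,370 − 120,000 = 40,370 kg; Δv = 327×9.8×ln(3.973) = 3204.6×1.3794 ≈ 4420 m/s.
Stage 2: m₀ = 20,870 kg, m_f = 20,870 − 16,000 = 4,870 kg; Δv = 316×9.8×ln(4.285) = 3096.8×1.4552 ≈ 4507 m/s.
Total Δv = 4420 + 4507 = 8927 m/s.

Δv ≈ 8.93 km/s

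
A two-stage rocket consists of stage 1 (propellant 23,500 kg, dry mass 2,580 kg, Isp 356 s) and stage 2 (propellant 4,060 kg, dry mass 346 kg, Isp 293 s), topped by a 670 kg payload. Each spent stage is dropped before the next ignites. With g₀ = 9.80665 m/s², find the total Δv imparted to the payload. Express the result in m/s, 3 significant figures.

Ignition mass of stage 1 = 23,500+2,580 + 4,060+346 + 670 = 31,156 kg.
Stage 1: m₀ = 31,156 kg, m_f = 31,156 − 23,500 = 7,656 kg; Δv = 356×9.80665×ln(4.069) = 3491.2×1.4035 ≈ 4900 m/s.
Stage 2: m₀ = 5,076 kg, m_f = 5,076 − 4,060 = 1,016 kg; Δv = 293×9.80665×ln(4.996) = 2873.3×1.6087 ≈ 4622 m/s.
Total Δv = 4900 + 4622 = 9522 m/s.

Δv ≈ 9520 m/s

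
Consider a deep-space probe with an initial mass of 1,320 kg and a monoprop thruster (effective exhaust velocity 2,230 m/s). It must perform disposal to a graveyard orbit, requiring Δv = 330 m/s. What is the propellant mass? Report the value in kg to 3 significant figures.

propellant mass ≈ 182 kg

From the ideal rocket equation, m₀/m_f = exp(Δv / v_e) = exp(330 / 2230.0) = exp(0.1480) = 1.1595.
m_f = 1,320 / 1.1595 = 1,138.42 kg, so propellant = m₀ − m_f = 1,320 − 1,138.42 = 181.58 kg.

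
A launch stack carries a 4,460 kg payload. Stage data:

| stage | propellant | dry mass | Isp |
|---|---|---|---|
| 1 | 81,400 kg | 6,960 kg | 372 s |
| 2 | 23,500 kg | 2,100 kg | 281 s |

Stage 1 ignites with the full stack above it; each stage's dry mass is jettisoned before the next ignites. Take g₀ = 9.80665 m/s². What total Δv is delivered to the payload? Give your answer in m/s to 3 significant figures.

Δv ≈ 8440 m/s

Ignition mass of stage 1 = 81,400+6,960 + 23,500+2,100 + 4,460 = 118,420 kg.
Stage 1: m₀ = 118,420 kg, m_f = 118,420 − 81,400 = 37,020 kg; Δv = 372×9.80665×ln(3.199) = 3648.1×1.1628 ≈ 4242 m/s.
Stage 2: m₀ = 30,060 kg, m_f = 30,060 − 23,500 = 6,560 kg; Δv = 281×9.80665×ln(4.582) = 2755.7×1.5222 ≈ 4195 m/s.
Total Δv = 4242 + 4195 = 8437 m/s.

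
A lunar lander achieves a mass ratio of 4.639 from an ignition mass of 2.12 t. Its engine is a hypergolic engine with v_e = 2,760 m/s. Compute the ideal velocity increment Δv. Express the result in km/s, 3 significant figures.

Δv ≈ 4.24 km/s

Using Δv = v_e ln(m₀/m_f): Δv = v_e · ln(4.639) = 2760.0 × 1.5345 ≈ 4235.2 m/s.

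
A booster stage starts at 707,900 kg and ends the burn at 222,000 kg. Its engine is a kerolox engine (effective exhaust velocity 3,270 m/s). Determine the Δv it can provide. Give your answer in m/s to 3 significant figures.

Δv ≈ 3790 m/s

Δv = v_e · ln(m₀/m_f) = 3270.0 × ln(3.189) = 3270.0 × 1.1596 ≈ 3792.0 m/s.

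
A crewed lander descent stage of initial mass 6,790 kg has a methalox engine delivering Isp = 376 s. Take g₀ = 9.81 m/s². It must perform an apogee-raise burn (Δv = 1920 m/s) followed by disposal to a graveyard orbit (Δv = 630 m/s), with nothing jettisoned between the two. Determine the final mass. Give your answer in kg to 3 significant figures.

v_e = Isp · g₀ = 376 × 9.81 = 3688.6 m/s.
After the first burn: m = 6790 × exp(−1920/3688.6) = 6790 × 0.59421 = 4,034.69 kg.
After the second burn: m = 4,034.69 × exp(−630/3688.6) = 4,034.69 × 0.84299 = 3,401.2 kg.

final mass ≈ 3400 kg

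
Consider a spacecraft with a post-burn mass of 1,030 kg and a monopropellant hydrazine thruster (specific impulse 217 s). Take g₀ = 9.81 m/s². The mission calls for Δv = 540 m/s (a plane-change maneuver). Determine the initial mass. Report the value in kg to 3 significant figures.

v_e = Isp · g₀ = 217 × 9.81 = 2128.8 m/s.
m₀/m_f = exp(Δv / v_e) = exp(540 / 2128.8) = exp(0.2537) = 1.2887.
m₀ = m_f × 1.2887 = 1,030 × 1.2887 = 1,327.36 kg.

initial mass ≈ 1330 kg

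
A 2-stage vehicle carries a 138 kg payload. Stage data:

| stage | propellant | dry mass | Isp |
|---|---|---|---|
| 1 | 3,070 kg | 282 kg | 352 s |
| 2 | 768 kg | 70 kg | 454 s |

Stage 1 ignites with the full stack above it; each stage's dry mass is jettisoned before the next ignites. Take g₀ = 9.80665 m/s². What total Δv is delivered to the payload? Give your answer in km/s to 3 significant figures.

Ignition mass of stage 1 = 3,070+282 + 768+70 + 138 = 4,328 kg.
Stage 1: m₀ = 4,328 kg, m_f = 4,328 − 3,070 = 1,258 kg; Δv = 352×9.80665×ln(3.44) = 3451.9×1.2356 ≈ 4265 m/s.
Stage 2: m₀ = 976 kg, m_f = 976 − 768 = 208 kg; Δv = 454×9.80665×ln(4.692) = 4452.2×1.5459 ≈ 6883 m/s.
Total Δv = 4265 + 6883 = 11148 m/s.

Δv ≈ 11.1 km/s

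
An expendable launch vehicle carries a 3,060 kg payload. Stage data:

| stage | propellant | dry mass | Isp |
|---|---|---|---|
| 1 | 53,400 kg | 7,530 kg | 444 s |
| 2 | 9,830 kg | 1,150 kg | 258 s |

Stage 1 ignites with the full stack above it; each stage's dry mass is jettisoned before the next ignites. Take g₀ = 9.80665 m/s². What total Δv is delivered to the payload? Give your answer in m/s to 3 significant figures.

Δv ≈ 8470 m/s

Ignition mass of stage 1 = 53,400+7,530 + 9,830+1,150 + 3,060 = 74,970 kg.
Stage 1: m₀ = 74,970 kg, m_f = 74,970 − 53,400 = 21,570 kg; Δv = 444×9.80665×ln(3.476) = 4354.2×1.2458 ≈ 5424 m/s.
Stage 2: m₀ = 14,040 kg, m_f = 14,040 − 9,830 = 4,210 kg; Δv = 258×9.80665×ln(3.335) = 2530.1×1.2044 ≈ 3047 m/s.
Total Δv = 5424 + 3047 = 8471 m/s.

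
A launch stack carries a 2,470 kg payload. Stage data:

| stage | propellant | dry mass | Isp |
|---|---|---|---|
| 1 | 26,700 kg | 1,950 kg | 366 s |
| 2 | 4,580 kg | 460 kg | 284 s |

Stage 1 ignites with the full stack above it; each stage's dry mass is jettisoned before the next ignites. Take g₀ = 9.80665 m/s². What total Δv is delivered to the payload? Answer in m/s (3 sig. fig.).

Ignition mass of stage 1 = 26,700+1,950 + 4,580+460 + 2,470 = 36,160 kg.
Stage 1: m₀ = 36,160 kg, m_f = 36,160 − 26,700 = 9,460 kg; Δv = 366×9.80665×ln(3.822) = 3589.2×1.3409 ≈ 4813 m/s.
Stage 2: m₀ = 7,510 kg, m_f = 7,510 − 4,580 = 2,930 kg; Δv = 284×9.80665×ln(2.563) = 2785.1×0.9412 ≈ 2621 m/s.
Total Δv = 4813 + 2621 = 7434 m/s.

Δv ≈ 7430 m/s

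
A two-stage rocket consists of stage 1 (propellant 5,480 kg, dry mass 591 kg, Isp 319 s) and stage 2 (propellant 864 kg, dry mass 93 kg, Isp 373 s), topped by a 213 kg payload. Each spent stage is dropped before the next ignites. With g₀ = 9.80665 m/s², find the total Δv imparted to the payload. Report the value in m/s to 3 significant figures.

Δv ≈ 9330 m/s

Ignition mass of stage 1 = 5,480+591 + 864+93 + 213 = 7,241 kg.
Stage 1: m₀ = 7,241 kg, m_f = 7,241 − 5,480 = 1,761 kg; Δv = 319×9.80665×ln(4.112) = 3128.3×1.4139 ≈ 4423 m/s.
Stage 2: m₀ = 1,170 kg, m_f = 1,170 − 864 = 306 kg; Δv = 373×9.80665×ln(3.824) = 3657.9×1.3412 ≈ 4906 m/s.
Total Δv = 4423 + 4906 = 9329 m/s.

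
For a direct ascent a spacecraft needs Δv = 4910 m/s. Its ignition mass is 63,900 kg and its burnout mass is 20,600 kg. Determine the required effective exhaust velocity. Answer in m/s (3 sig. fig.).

ln(m₀/m_f) = ln(63900/20600) = ln(3.102) = 1.1320.
v_e = Δv / ln(m₀/m_f) = 4910 / 1.1320 = 4337.3 m/s.

v_e ≈ 4340 m/s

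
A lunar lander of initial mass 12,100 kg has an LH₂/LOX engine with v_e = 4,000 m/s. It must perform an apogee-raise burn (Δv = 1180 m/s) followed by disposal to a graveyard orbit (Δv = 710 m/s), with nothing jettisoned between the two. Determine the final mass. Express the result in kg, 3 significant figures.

After the first burn: m = 12100 × exp(−1180/4000.0) = 12100 × 0.74453 = 9,008.81 kg.
After the second burn: m = 9,008.81 × exp(−710/4000.0) = 9,008.81 × 0.83736 = 7,543.62 kg.

final mass ≈ 7540 kg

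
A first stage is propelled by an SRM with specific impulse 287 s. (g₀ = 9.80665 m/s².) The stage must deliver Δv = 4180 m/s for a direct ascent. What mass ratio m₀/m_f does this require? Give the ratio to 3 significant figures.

mass ratio ≈ 4.42

v_e = Isp · g₀ = 287 × 9.80665 = 2814.5 m/s.
m₀/m_f = exp(Δv / v_e) = exp(4180 / 2814.5) = exp(1.4852) = 4.4157.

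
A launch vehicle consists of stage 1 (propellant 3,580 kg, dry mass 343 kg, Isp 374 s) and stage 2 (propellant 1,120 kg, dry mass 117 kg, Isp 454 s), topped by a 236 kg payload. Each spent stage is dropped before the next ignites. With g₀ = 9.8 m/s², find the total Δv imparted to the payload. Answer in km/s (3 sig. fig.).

Ignition mass of stage 1 = 3,580+343 + 1,120+117 + 236 = 5,396 kg.
Stage 1: m₀ = 5,396 kg, m_f = 5,396 − 3,580 = 1,816 kg; Δv = 374×9.8×ln(2.971) = 3665.2×1.0890 ≈ 3991 m/s.
Stage 2: m₀ = 1,473 kg, m_f = 1,473 − 1,120 = 353 kg; Δv = 454×9.8×ln(4.173) = 4449.2×1.4286 ≈ 6356 m/s.
Total Δv = 3991 + 6356 = 10347 m/s.

Δv ≈ 10.3 km/s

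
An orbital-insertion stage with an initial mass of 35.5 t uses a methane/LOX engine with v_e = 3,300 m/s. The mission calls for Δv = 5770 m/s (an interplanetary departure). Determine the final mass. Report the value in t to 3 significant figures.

m₀/m_f = exp(Δv / v_e) = exp(5770 / 3300.0) = exp(1.7485) = 5.7459.
m_f = m₀ / 5.7459 = 35.5 / 5.7459 = 6.17832 t.

final mass ≈ 6.18 t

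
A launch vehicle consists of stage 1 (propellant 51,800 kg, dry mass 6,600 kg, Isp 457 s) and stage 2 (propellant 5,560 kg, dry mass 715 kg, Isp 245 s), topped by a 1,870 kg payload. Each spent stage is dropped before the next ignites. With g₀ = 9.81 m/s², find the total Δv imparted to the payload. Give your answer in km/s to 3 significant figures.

Δv ≈ 9.51 km/s

Ignition mass of stage 1 = 51,800+6,600 + 5,560+715 + 1,870 = 66,545 kg.
Stage 1: m₀ = 66,545 kg, m_f = 66,545 − 51,800 = 14,745 kg; Δv = 457×9.81×ln(4.513) = 4483.2×1.5070 ≈ 6756 m/s.
Stage 2: m₀ = 8,145 kg, m_f = 8,145 − 5,560 = 2,585 kg; Δv = 245×9.81×ln(3.151) = 2403.5×1.1477 ≈ 2758 m/s.
Total Δv = 6756 + 2758 = 9514 m/s.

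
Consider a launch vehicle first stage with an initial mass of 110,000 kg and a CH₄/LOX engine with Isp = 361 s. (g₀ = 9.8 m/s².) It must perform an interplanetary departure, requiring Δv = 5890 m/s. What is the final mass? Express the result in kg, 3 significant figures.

final mass ≈ 20800 kg

v_e = Isp · g₀ = 361 × 9.8 = 3537.8 m/s.
Rocket equation: m₀/m_f = exp(Δv / v_e) = exp(5890 / 3537.8) = exp(1.6649) = 5.2850.
m_f = m₀ / 5.2850 = 110,000 / 5.2850 = 20,813.6 kg.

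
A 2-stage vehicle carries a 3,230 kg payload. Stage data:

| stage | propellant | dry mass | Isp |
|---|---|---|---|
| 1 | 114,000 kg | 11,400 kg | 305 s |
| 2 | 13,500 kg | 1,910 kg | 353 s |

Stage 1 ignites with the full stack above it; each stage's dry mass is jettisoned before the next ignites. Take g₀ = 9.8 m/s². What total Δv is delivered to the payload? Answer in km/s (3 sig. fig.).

Ignition mass of stage 1 = 114,000+11,400 + 13,500+1,910 + 3,230 = 144,040 kg.
Stage 1: m₀ = 144,040 kg, m_f = 144,040 − 114,000 = 30,040 kg; Δv = 305×9.8×ln(4.795) = 2989.0×1.5676 ≈ 4685 m/s.
Stage 2: m₀ = 18,640 kg, m_f = 18,640 − 13,500 = 5,140 kg; Δv = 353×9.8×ln(3.626) = 3459.4×1.2883 ≈ 4457 m/s.
Total Δv = 4685 + 4457 = 9142 m/s.

Δv ≈ 9.14 km/s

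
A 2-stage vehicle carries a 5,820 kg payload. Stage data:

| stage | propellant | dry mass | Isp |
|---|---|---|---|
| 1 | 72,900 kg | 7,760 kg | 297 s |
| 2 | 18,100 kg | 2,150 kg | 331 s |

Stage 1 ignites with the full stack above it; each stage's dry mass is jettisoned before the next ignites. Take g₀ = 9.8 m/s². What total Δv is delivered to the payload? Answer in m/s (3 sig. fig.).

Ignition mass of stage 1 = 72,900+7,760 + 18,100+2,150 + 5,820 = 106,730 kg.
Stage 1: m₀ = 106,730 kg, m_f = 106,730 − 72,900 = 33,830 kg; Δv = 297×9.8×ln(3.155) = 2910.6×1.1490 ≈ 3344 m/s.
Stage 2: m₀ = 26,070 kg, m_f = 26,070 − 18,100 = 7,970 kg; Δv = 331×9.8×ln(3.271) = 3243.8×1.1851 ≈ 3844 m/s.
Total Δv = 3344 + 3844 = 7188 m/s.

Δv ≈ 7190 m/s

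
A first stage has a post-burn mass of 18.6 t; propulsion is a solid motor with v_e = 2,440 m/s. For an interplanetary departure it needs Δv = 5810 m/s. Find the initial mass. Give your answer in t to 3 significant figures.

From the ideal rocket equation, m₀/m_f = exp(Δv / v_e) = exp(5810 / 2440.0) = exp(2.3811) = 10.8173.
m₀ = m_f × 10.8173 = 18.6 × 10.8173 = 201.202 t.

initial mass ≈ 201 t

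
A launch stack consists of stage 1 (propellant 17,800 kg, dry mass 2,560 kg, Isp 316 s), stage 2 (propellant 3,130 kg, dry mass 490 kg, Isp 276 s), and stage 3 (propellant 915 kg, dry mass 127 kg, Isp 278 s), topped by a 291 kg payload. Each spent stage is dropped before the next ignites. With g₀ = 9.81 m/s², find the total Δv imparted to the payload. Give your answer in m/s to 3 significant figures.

Δv ≈ 9630 m/s

Ignition mass of stage 1 = 17,800+2,560 + 3,130+490 + 915+127 + 291 = 25,313 kg.
Stage 1: m₀ = 25,313 kg, m_f = 25,313 − 17,800 = 7,513 kg; Δv = 316×9.81×ln(3.369) = 3100.0×1.2147 ≈ 3765 m/s.
Stage 2: m₀ = 4,953 kg, m_f = 4,953 − 3,130 = 1,823 kg; Δv = 276×9.81×ln(2.717) = 2707.6×0.9995 ≈ 2706 m/s.
Stage 3: m₀ = 1,333 kg, m_f = 1,333 − 915 = 418 kg; Δv = 278×9.81×ln(3.189) = 2727.2×1.1597 ≈ 3163 m/s.
Total Δv = 3765 + 2706 + 3163 = 9634 m/s.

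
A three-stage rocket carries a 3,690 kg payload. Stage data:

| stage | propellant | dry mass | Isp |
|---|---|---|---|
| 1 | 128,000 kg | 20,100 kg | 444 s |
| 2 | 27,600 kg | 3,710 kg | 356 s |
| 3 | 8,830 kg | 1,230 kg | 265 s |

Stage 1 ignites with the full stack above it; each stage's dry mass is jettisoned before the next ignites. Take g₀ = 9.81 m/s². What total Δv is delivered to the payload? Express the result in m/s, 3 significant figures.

Δv ≈ 10700 m/s

Ignition mass of stage 1 = 128,000+20,100 + 27,600+3,710 + 8,830+1,230 + 3,690 = 193,160 kg.
Stage 1: m₀ = 193,160 kg, m_f = 193,160 − 128,000 = 65,160 kg; Δv = 444×9.81×ln(2.964) = 4355.6×1.0867 ≈ 4733 m/s.
Stage 2: m₀ = 45,060 kg, m_f = 45,060 − 27,600 = 17,460 kg; Δv = 356×9.81×ln(2.581) = 3492.4×0.9481 ≈ 3311 m/s.
Stage 3: m₀ = 13,750 kg, m_f = 13,750 − 8,830 = 4,920 kg; Δv = 265×9.81×ln(2.795) = 2599.7×1.0277 ≈ 2672 m/s.
Total Δv = 4733 + 3311 + 2672 = 10716 m/s.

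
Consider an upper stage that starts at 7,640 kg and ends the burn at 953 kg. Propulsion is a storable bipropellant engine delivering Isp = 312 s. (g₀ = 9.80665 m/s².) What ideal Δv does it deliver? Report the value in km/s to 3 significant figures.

Δv ≈ 6.37 km/s

v_e = Isp · g₀ = 312 × 9.80665 = 3059.7 m/s.
Using Δv = v_e ln(m₀/m_f): Δv = v_e · ln(m₀/m_f) = 3059.7 × ln(8.017) = 3059.7 × 2.0815 ≈ 6368.8 m/s.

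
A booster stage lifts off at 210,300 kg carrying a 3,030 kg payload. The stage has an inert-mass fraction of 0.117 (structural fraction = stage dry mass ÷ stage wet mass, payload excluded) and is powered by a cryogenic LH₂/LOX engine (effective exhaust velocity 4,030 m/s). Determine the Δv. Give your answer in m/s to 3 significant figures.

Stage wet mass = m₀ − payload = 210,300 − 3,030 = 207,270 kg.
Stage dry mass = ε × stage wet mass = 0.117 × 207,270 = 24,250.6 kg.
Burnout mass m_f = stage dry + payload = 24,250.6 + 3,030 = 27,280.6 kg.
By the Tsiolkovsky rocket equation, Δv = v_e · ln(210,300/27,280.6) = 4030.0 × ln(7.709) = 4030.0 × 2.0424 ≈ 8231 m/s.

Δv ≈ 8230 m/s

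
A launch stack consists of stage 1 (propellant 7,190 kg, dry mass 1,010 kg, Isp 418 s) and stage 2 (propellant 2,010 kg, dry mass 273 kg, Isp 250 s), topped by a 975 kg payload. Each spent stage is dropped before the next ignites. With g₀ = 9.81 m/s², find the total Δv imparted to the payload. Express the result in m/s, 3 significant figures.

Δv ≈ 6400 m/s

Ignition mass of stage 1 = 7,190+1,010 + 2,010+273 + 975 = 11,458 kg.
Stage 1: m₀ = 11,458 kg, m_f = 11,458 − 7,190 = 4,268 kg; Δv = 418×9.81×ln(2.685) = 4100.6×0.9875 ≈ 4049 m/s.
Stage 2: m₀ = 3,258 kg, m_f = 3,258 − 2,010 = 1,248 kg; Δv = 250×9.81×ln(2.611) = 2452.5×0.9596 ≈ 2353 m/s.
Total Δv = 4049 + 2353 = 6402 m/s.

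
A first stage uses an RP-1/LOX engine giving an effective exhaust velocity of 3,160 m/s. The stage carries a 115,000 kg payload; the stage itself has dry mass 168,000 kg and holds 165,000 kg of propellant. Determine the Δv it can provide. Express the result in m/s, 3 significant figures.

Δv ≈ 1450 m/s

m₀ = payload + dry + propellant = 115,000 + 168,000 + 165,000 = 448,000 kg.
m_f = payload + dry = 115,000 + 168,000 = 283,000 kg.
Using Δv = v_e ln(m₀/m_f): Δv = v_e · ln(m₀/m_f) = 3160.0 × ln(1.583) = 3160.0 × 0.4593 ≈ 1451.5 m/s.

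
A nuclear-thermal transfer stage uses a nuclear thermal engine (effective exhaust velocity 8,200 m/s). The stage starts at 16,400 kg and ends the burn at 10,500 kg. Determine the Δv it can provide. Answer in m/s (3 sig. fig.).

Δv = v_e · ln(m₀/m_f) = 8200.0 × ln(1.562) = 8200.0 × 0.4459 ≈ 3656.4 m/s.

Δv ≈ 3660 m/s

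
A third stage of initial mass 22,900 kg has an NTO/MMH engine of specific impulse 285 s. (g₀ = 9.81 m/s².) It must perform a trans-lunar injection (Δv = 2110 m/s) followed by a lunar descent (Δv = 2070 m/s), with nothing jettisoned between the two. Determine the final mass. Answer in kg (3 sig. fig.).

final mass ≈ 5130 kg

v_e = Isp · g₀ = 285 × 9.81 = 2795.9 m/s.
After the first burn: m = 22900 × exp(−2110/2795.9) = 22900 × 0.47016 = 10,766.7 kg.
After the second burn: m = 10,766.7 × exp(−2070/2795.9) = 10,766.7 × 0.47693 = 5,134.96 kg.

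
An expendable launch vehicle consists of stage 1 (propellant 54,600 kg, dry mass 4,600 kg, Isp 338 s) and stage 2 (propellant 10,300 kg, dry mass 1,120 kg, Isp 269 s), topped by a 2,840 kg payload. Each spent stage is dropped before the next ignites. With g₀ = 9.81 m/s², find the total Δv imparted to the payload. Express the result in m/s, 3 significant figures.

Δv ≈ 7890 m/s

Ignition mass of stage 1 = 54,600+4,600 + 10,300+1,120 + 2,840 = 73,460 kg.
Stage 1: m₀ = 73,460 kg, m_f = 73,460 − 54,600 = 18,860 kg; Δv = 338×9.81×ln(3.895) = 3315.8×1.3597 ≈ 4508 m/s.
Stage 2: m₀ = 14,260 kg, m_f = 14,260 − 10,300 = 3,960 kg; Δv = 269×9.81×ln(3.601) = 2638.9×1.2812 ≈ 3381 m/s.
Total Δv = 4508 + 3381 = 7889 m/s.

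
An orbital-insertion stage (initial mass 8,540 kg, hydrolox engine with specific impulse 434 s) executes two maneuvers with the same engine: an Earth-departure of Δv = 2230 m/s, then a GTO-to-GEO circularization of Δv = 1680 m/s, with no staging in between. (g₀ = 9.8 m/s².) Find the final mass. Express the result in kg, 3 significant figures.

v_e = Isp · g₀ = 434 × 9.8 = 4253.2 m/s.
After the first burn: m = 8540 × exp(−2230/4253.2) = 8540 × 0.59196 = 5,055.34 kg.
After the second burn: m = 5,055.34 × exp(−1680/4253.2) = 5,055.34 × 0.67368 = 3,405.68 kg.

final mass ≈ 3410 kg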